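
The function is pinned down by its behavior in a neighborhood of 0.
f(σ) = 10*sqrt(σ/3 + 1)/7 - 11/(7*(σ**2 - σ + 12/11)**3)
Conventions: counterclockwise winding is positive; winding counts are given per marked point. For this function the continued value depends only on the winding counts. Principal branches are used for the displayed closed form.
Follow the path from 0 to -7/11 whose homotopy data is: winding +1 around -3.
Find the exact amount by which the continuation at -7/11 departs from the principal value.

Continued minus principal equals -(20/231)*sqrt(858).

The rational part is single-valued and drops out of the difference; each branch term changes only by its own monodromy.
(10/7)*sqrt(1 - σ/(-3)): winding +1 is odd, the square root flips sign, contributing -2*(10/7)*sqrt(1 - (-7/11)/(-3)) = -2*(10/7)*sqrt(26/33) = -(20/231)*sqrt(858).
Summing the contributions at σ = -7/11 gives -(20/231)*sqrt(858).


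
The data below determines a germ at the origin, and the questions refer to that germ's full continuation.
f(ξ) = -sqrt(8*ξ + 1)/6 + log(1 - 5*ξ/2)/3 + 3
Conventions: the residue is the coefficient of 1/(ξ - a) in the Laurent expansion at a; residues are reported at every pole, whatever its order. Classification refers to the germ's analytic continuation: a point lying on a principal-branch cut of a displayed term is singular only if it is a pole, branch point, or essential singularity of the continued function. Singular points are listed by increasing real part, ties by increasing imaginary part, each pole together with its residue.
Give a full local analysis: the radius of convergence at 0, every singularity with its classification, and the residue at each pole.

Radius of convergence at 0: 1/8.
At -1/8: an algebraic (square-root) branch point.
At 2/5: a logarithmic branch point.

Branch term (-1/6)*sqrt(1 - ξ/(-1/8)): its argument vanishes at ξ = -1/8, a square-root branch point, modulus 1/8.
Branch term (1/3)*log(1 - ξ/(2/5)): its argument vanishes at ξ = 2/5, a logarithmic branch point, modulus 2/5.
The radius of convergence is the smallest modulus among the singular points: 1/8.
List the singular points by increasing real part (a conjugate pair: the negative imaginary part first).


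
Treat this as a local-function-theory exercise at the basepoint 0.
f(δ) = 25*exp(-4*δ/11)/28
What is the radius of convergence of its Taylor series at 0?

The radius of convergence is infinite.

The factor exp(-4*δ/11) is entire and contributes no finite singular point.
The polynomial part has no poles.
No finite singular points: the Taylor series at 0 converges everywhere.


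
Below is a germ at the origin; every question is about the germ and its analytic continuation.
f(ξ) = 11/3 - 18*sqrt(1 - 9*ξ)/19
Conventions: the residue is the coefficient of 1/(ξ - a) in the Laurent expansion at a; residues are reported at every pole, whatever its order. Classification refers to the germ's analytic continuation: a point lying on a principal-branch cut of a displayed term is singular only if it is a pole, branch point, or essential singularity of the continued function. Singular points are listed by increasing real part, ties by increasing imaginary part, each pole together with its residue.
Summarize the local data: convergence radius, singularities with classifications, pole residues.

Radius of convergence at 0: 1/9.
At 1/9: an algebraic (square-root) branch point.

Branch term (-18/19)*sqrt(1 - ξ/(1/9)): its argument vanishes at ξ = 1/9, a square-root branch point, modulus 1/9.
The radius of convergence is the smallest modulus among the singular points: 1/9.


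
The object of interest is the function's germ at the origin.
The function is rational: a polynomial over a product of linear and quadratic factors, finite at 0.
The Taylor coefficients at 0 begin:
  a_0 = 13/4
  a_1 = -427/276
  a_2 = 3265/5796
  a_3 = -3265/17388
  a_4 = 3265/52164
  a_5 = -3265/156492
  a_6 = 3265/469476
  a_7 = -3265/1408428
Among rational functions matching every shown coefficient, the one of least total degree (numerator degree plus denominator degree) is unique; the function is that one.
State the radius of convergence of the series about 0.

The radius of convergence is 3.

No rational of total degree below 3 reproduces all 8 coefficients; solving the [2/1] Pade equations on them gives f(k) = (k**2/7 - 32*k/23 + 39/4)/(k + 3), whose expansion matches every shown term.
Denominator factor (k + 3): pole of order 1 at -3, modulus 3.
The radius of convergence is the smallest modulus among the singular points: 3.


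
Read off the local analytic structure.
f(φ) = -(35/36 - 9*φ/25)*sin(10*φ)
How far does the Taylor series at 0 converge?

The factor -sin(10*φ) is entire and contributes no finite singular point.
The polynomial part has no poles.
No finite singular points: the Taylor series at 0 converges everywhere.

The radius of convergence is infinite.


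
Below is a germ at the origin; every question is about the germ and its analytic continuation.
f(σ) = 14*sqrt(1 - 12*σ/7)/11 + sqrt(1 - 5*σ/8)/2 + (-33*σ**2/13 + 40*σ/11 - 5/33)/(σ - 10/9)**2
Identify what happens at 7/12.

The point is an algebraic (square-root) branch point.

The term (14/11)*sqrt(1 - σ/(7/12)) has argument 1 - 7/12/(7/12) = 0 at 7/12: a square-root (algebraic, two-sheeted) branch point; the remaining terms are analytic or single-valued there.


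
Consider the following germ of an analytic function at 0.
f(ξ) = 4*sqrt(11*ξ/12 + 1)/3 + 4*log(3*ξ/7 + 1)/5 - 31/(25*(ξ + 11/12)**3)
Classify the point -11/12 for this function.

The denominator factor ξ + 11/12 vanishes at -11/12 and appears to the power 3; the numerator there equals -31/25, nonzero, and no other factor vanishes.
The branch terms are analytic at this point.
Hence a pole whose order is the multiplicity, 3.

The point is a pole of order 3.


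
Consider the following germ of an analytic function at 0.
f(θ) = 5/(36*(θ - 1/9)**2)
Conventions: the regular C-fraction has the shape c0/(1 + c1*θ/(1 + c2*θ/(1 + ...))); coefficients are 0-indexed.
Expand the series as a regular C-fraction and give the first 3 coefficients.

Taylor coefficients (expand at 0): a_0 = 45/4, a_1 = 405/2, a_2 = 10935/4.
c0 = a_0 = 45/4. Peel one level at a time: if S = 1 + c*θ/S' with S'(0) = 1, then c is the θ-coefficient of S and S' = c*θ/(S - 1).
S_1 = c0/f = 1 + (-18)*θ + (81)*θ^2 + ...; c1 = -18.
S_2 = c1*θ/(S_1 - 1) = 1 + (9/2)*θ + ...; c2 = 9/2.

The regular C-fraction coefficients are [45/4, -18, 9/2].


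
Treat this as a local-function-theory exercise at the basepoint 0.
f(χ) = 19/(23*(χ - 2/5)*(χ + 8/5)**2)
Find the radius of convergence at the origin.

Denominator factor (χ + 8/5)^2: pole of order 2 at -8/5, modulus 8/5.
Denominator factor (χ - 2/5): pole of order 1 at 2/5, modulus 2/5.
The radius of convergence is the smallest modulus among the singular points: 2/5.

The radius of convergence is 2/5.


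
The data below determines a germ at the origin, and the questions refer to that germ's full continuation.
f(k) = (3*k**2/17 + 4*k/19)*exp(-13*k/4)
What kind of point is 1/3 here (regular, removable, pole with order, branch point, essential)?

There is no denominator, hence no pole anywhere.
The factor exp(-13*k/4) is entire.
So the germ continues analytically to 1/3.

The point is a regular point.


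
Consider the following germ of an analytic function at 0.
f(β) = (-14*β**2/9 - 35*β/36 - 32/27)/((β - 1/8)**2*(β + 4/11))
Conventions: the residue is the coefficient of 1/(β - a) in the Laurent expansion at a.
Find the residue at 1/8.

The residue is 139238/49923.

At the order-2 pole 1/8 set g(β) = (β - (1/8))^2*f(β) = (-14*β**2/9 - 35*β/36 - 32/27)/(β + 4/11).
Order-2 pole: residue = g'(a); g'(1/8) = 139238/49923, so the residue is 139238/49923.


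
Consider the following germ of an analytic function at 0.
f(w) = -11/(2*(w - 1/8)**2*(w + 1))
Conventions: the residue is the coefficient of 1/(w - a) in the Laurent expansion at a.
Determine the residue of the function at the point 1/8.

The residue is 352/81.

At the order-2 pole 1/8 set g(w) = (w - (1/8))^2*f(w) = -11/(2*(w + 1)).
Order-2 pole: residue = g'(a); g'(1/8) = 352/81, so the residue is 352/81.


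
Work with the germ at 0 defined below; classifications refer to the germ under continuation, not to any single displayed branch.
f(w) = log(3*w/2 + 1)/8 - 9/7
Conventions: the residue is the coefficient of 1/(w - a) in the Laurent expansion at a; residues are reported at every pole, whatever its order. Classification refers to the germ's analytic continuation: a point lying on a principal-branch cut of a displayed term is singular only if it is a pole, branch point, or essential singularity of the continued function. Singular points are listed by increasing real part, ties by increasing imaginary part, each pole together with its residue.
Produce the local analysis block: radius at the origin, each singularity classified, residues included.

Branch term (1/8)*log(1 - w/(-2/3)): its argument vanishes at w = -2/3, a logarithmic branch point, modulus 2/3.
The radius of convergence is the smallest modulus among the singular points: 2/3.

Radius of convergence at 0: 2/3.
At -2/3: a logarithmic branch point.


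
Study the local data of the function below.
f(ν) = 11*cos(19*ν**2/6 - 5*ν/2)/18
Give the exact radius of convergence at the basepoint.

The radius of convergence is infinite.

The factor cos(19*ν**2/6 - 5*ν/2) is entire and contributes no finite singular point.
The polynomial part has no poles.
No finite singular points: the Taylor series at 0 converges everywhere.


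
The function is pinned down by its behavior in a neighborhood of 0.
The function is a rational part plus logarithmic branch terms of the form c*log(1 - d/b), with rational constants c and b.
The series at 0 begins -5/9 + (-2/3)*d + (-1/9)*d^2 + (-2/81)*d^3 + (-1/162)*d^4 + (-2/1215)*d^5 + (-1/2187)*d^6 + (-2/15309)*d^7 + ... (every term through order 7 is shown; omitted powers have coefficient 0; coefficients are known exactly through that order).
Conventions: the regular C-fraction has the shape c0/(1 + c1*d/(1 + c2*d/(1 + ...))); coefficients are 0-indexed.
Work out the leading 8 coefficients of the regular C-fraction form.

The regular C-fraction coefficients are [-5/9, -6/5, 31/30, 5/558, -49/279, -31/735, -61/490, -7/122].

Taylor coefficients (read off): a_0 = -5/9, a_1 = -2/3, a_2 = -1/9, a_3 = -2/81, a_4 = -1/162, a_5 = -2/1215, a_6 = -1/2187, a_7 = -2/15309.
c0 = a_0 = -5/9. Peel one level at a time: if S = 1 + c*d/S' with S'(0) = 1, then c is the d-coefficient of S and S' = c*d/(S - 1).
S_1 = c0/f = 1 + (-6/5)*d + (31/25)*d^2 + ...; c1 = -6/5.
S_2 = c1*d/(S_1 - 1) = 1 + (31/30)*d + (-1/108)*d^2 + ...; c2 = 31/30.
S_3 = c2*d/(S_2 - 1) = 1 + (5/558)*d + (245/155682)*d^2 + ...; c3 = 5/558.
S_4 = c3*d/(S_3 - 1) = 1 + (-49/279)*d + (-1/135)*d^2 + ...; c4 = -49/279.
S_5 = c4*d/(S_4 - 1) = 1 + (-31/735)*d + (-1891/360150)*d^2 + ...; c5 = -31/735.
S_6 = c5*d/(S_5 - 1) = 1 + (-61/490)*d + (-1/140)*d^2 + ...; c6 = -61/490.
S_7 = c6*d/(S_6 - 1) = 1 + (-7/122)*d + ...; c7 = -7/122.


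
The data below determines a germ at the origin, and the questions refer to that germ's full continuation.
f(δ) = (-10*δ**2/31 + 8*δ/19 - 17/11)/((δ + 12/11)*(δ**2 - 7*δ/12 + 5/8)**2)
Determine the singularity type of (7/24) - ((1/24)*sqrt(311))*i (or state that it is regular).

The denominator factor δ**2 - 7*δ/12 + 5/8 vanishes at (7/24) - ((1/24)*sqrt(311))*i and appears to the power 2; the numerator there equals (-1190401/932976) - ((823/84816)*sqrt(311))*i, nonzero, and no other factor vanishes.
Hence a pole whose order is the multiplicity, 2.

The point is a pole of order 2.


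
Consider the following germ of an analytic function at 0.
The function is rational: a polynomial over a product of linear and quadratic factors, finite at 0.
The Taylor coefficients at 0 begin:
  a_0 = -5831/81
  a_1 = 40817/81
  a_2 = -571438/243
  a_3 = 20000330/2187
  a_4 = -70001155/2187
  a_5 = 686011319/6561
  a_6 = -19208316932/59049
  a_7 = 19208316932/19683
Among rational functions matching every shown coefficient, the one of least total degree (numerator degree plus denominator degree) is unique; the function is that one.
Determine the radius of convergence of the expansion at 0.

No rational of total degree below 3 reproduces all 8 coefficients; solving the [0/3] Pade equations on them gives f(γ) = -17/(3*(γ + 3/7)**3), whose expansion matches every shown term.
Denominator factor (γ + 3/7)^3: pole of order 3 at -3/7, modulus 3/7.
The radius of convergence is the smallest modulus among the singular points: 3/7.

The radius of convergence is 3/7.


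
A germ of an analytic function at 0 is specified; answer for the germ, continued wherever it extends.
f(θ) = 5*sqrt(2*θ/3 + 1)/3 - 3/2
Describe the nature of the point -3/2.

The term (5/3)*sqrt(1 - θ/(-3/2)) has argument 1 - -3/2/(-3/2) = 0 at -3/2: a square-root (algebraic, two-sheeted) branch point; the remaining terms are analytic or single-valued there.

The point is an algebraic (square-root) branch point.


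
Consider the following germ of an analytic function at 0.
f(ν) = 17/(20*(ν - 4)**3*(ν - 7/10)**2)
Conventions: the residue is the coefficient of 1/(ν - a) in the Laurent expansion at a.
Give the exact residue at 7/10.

At the order-2 pole 7/10 set g(ν) = (ν - (7/10))^2*f(ν) = 17/(20*(ν - 4)**3).
Order-2 pole: residue = g'(a); g'(7/10) = -8500/395307, so the residue is -8500/395307.

The residue is -8500/395307.


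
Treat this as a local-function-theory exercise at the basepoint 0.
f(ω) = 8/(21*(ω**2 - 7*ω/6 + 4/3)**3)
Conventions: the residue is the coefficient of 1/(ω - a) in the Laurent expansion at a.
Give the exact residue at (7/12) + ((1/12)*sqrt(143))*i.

The factor ω**2 - 7*ω/6 + 4/3 splits as (ω - a)(ω - a') with a = (7/12) + ((1/12)*sqrt(143))*i, a' = (7/12) - ((1/12)*sqrt(143))*i. At the order-3 pole a set g(ω) = (ω - a)^3*f(ω) = [8/21] / (ω - a')^3.
Order-3 pole: residue = g''(a)/2; g''((7/12) + ((1/12)*sqrt(143))*i) = -((248832/20469449)*sqrt(143))*i, so the residue is -((124416/20469449)*sqrt(143))*i.

The residue is -((124416/20469449)*sqrt(143))*i.


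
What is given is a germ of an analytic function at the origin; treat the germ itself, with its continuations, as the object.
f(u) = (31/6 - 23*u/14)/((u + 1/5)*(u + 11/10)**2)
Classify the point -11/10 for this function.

The point is a pole of order 2.

The denominator factor u + 11/10 vanishes at -11/10 and appears to the power 2; the numerator there equals 2929/420, nonzero, and no other factor vanishes.
Hence a pole whose order is the multiplicity, 2.


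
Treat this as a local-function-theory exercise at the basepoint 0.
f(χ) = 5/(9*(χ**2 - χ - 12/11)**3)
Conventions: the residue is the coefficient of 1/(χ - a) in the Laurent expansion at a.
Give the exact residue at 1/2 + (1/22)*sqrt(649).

The factor χ**2 - χ - 12/11 splits as (χ - a)(χ - a') with a = 1/2 + (1/22)*sqrt(649), a' = 1/2 - (1/22)*sqrt(649). At the order-3 pole a set g(χ) = (χ - a)^3*f(χ) = [5/9] / (χ - a')^3.
Order-3 pole: residue = g''(a)/2; g''(1/2 + (1/22)*sqrt(649)) = (2420/616137)*sqrt(649), so the residue is (1210/616137)*sqrt(649).

The residue is (1210/616137)*sqrt(649).


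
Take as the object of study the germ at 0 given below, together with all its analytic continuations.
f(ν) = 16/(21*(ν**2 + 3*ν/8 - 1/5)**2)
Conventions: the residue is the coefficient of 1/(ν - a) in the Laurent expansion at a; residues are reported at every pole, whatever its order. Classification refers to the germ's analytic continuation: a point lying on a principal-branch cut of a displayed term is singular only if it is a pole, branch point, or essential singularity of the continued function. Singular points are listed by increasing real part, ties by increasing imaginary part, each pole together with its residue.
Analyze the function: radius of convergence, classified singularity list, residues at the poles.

Radius of convergence at 0: -3/16 + (1/80)*sqrt(1505).
At -3/16 - (1/80)*sqrt(1505): a pole of order 2; residue (81920/1902621)*sqrt(1505).
At -3/16 + (1/80)*sqrt(1505): a pole of order 2; residue -(81920/1902621)*sqrt(1505).

Denominator factor (ν**2 + 3*ν/8 - 1/5)^2: discriminant 301/320, real irrational roots -3/16 + (1/80)*sqrt(1505) and -3/16 - (1/80)*sqrt(1505); poles of order 2, moduli -3/16 + (1/80)*sqrt(1505) and 3/16 + (1/80)*sqrt(1505).
The radius of convergence is the smallest modulus among the singular points: -3/16 + (1/80)*sqrt(1505).
The factor ν**2 + 3*ν/8 - 1/5 splits as (ν - a)(ν - a') with a = -3/16 - (1/80)*sqrt(1505), a' = -3/16 + (1/80)*sqrt(1505). At the order-2 pole a set g(ν) = (ν - a)^2*f(ν) = [16/21] / (ν - a')^2.
Order-2 pole: residue = g'(a); g'(-3/16 - (1/80)*sqrt(1505)) = (81920/1902621)*sqrt(1505), so the residue is (81920/1902621)*sqrt(1505).
The factor ν**2 + 3*ν/8 - 1/5 splits as (ν - a)(ν - a') with a = -3/16 + (1/80)*sqrt(1505), a' = -3/16 - (1/80)*sqrt(1505). At the order-2 pole a set g(ν) = (ν - a)^2*f(ν) = [16/21] / (ν - a')^2.
Order-2 pole: residue = g'(a); g'(-3/16 + (1/80)*sqrt(1505)) = -(81920/1902621)*sqrt(1505), so the residue is -(81920/1902621)*sqrt(1505).
List the singular points by increasing real part (a conjugate pair: the negative imaginary part first).


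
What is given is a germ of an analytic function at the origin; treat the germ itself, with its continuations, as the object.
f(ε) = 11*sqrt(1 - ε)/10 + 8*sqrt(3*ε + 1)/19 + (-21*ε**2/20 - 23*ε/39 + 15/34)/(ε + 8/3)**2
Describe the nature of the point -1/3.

The point is an algebraic (square-root) branch point.

The term (8/19)*sqrt(1 - ε/(-1/3)) has argument 1 - -1/3/(-1/3) = 0 at -1/3: a square-root (algebraic, two-sheeted) branch point; the remaining terms are analytic or single-valued there.


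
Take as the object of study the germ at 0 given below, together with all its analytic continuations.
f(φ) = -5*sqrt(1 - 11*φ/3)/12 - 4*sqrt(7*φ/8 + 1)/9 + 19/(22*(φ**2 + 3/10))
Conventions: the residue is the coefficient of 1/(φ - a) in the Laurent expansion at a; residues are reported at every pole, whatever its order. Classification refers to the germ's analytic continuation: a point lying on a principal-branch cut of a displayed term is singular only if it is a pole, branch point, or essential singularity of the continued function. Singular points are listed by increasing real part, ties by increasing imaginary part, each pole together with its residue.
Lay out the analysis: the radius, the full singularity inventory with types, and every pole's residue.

Denominator factor (φ**2 + 3/10): discriminant -6/5, complex-conjugate roots ((1/10)*sqrt(30))*i and -((1/10)*sqrt(30))*i; poles of order 1, moduli (1/10)*sqrt(30) and (1/10)*sqrt(30).
Branch term (-4/9)*sqrt(1 - φ/(-8/7)): its argument vanishes at φ = -8/7, a square-root branch point, modulus 8/7.
Branch term (-5/12)*sqrt(1 - φ/(3/11)): its argument vanishes at φ = 3/11, a square-root branch point, modulus 3/11.
The radius of convergence is the smallest modulus among the singular points: 3/11.
The branch terms are analytic at -((1/10)*sqrt(30))*i and contribute nothing to the residue; only the rational part matters.
The factor φ**2 + 3/10 splits as (φ - a)(φ - a') with a = -((1/10)*sqrt(30))*i, a' = ((1/10)*sqrt(30))*i. At the order-1 pole a set g(φ) = (φ - a)*(rational part) = [19/22] / (φ - a').
Simple pole: residue = g(a) at a = -((1/10)*sqrt(30))*i, which is ((19/132)*sqrt(30))*i.
The branch terms are analytic at ((1/10)*sqrt(30))*i and contribute nothing to the residue; only the rational part matters.
The factor φ**2 + 3/10 splits as (φ - a)(φ - a') with a = ((1/10)*sqrt(30))*i, a' = -((1/10)*sqrt(30))*i. At the order-1 pole a set g(φ) = (φ - a)*(rational part) = [19/22] / (φ - a').
Simple pole: residue = g(a) at a = ((1/10)*sqrt(30))*i, which is -((19/132)*sqrt(30))*i.
List the singular points by increasing real part (a conjugate pair: the negative imaginary part first).

Radius of convergence at 0: 3/11.
At -8/7: an algebraic (square-root) branch point.
At -((1/10)*sqrt(30))*i: a pole of order 1; residue ((19/132)*sqrt(30))*i.
At ((1/10)*sqrt(30))*i: a pole of order 1; residue -((19/132)*sqrt(30))*i.
At 3/11: an algebraic (square-root) branch point.


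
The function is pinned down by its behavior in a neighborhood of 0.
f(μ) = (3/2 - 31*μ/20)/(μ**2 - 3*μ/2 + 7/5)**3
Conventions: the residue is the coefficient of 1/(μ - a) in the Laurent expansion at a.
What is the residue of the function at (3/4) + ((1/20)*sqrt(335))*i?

The factor μ**2 - 3*μ/2 + 7/5 splits as (μ - a)(μ - a') with a = (3/4) + ((1/20)*sqrt(335))*i, a' = (3/4) - ((1/20)*sqrt(335))*i. At the order-3 pole a set g(μ) = (μ - a)^3*f(μ) = [3/2 - 31*μ/20] / (μ - a')^3.
Order-3 pole: residue = g''(a)/2; g''((3/4) + ((1/20)*sqrt(335))*i) = -((3240/300763)*sqrt(335))*i, so the residue is -((1620/300763)*sqrt(335))*i.

The residue is -((1620/300763)*sqrt(335))*i.


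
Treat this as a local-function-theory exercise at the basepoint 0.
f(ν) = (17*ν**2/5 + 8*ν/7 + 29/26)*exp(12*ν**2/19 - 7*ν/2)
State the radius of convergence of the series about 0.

The factor exp(12*ν**2/19 - 7*ν/2) is entire and contributes no finite singular point.
The polynomial part has no poles.
No finite singular points: the Taylor series at 0 converges everywhere.

The radius of convergence is infinite.


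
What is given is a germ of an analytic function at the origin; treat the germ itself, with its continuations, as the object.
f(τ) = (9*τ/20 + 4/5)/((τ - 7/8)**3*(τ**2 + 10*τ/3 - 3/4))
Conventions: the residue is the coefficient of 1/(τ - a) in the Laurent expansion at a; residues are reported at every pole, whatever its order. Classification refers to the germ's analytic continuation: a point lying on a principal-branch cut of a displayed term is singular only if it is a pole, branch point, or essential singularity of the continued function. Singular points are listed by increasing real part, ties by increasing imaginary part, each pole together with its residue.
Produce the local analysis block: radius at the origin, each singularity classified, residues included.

Radius of convergence at 0: -5/3 + (1/6)*sqrt(127).
At -5/3 - (1/6)*sqrt(127): a pole of order 1; residue -365197632/892267735 + (4090915968/113318002345)*sqrt(127).
At -5/3 + (1/6)*sqrt(127): a pole of order 1; residue -365197632/892267735 - (4090915968/113318002345)*sqrt(127).
At 7/8: a pole of order 3; residue 730395264/892267735.


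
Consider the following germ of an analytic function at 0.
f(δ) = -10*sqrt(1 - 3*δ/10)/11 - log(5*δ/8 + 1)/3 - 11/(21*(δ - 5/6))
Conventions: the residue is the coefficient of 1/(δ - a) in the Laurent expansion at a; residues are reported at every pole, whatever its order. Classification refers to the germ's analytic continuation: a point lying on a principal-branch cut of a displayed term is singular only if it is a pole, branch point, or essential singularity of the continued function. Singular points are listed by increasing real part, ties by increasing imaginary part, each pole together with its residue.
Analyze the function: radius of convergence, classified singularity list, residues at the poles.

Denominator factor (δ - 5/6): pole of order 1 at 5/6, modulus 5/6.
Branch term (-1/3)*log(1 - δ/(-8/5)): its argument vanishes at δ = -8/5, a logarithmic branch point, modulus 8/5.
Branch term (-10/11)*sqrt(1 - δ/(10/3)): its argument vanishes at δ = 10/3, a square-root branch point, modulus 10/3.
The radius of convergence is the smallest modulus among the singular points: 5/6.
The branch terms are analytic at 5/6 and contribute nothing to the residue; only the rational part matters.
At the order-1 pole 5/6 set g(δ) = (δ - (5/6))*(rational part) = -11/21.
Simple pole: residue = g(a) at a = 5/6, which is -11/21.
List the singular points by increasing real part (a conjugate pair: the negative imaginary part first).

Radius of convergence at 0: 5/6.
At -8/5: a logarithmic branch point.
At 5/6: a pole of order 1; residue -11/21.
At 10/3: an algebraic (square-root) branch point.


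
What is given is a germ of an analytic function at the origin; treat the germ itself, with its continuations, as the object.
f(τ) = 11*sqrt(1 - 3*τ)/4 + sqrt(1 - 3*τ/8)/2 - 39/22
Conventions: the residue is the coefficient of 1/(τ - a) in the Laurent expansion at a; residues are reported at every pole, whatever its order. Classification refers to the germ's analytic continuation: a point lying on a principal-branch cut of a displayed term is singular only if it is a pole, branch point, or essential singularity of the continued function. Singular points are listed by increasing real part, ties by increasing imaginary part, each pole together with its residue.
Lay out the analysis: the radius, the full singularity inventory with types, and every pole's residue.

Radius of convergence at 0: 1/3.
At 1/3: an algebraic (square-root) branch point.
At 8/3: an algebraic (square-root) branch point.

Branch term (11/4)*sqrt(1 - τ/(1/3)): its argument vanishes at τ = 1/3, a square-root branch point, modulus 1/3.
Branch term (1/2)*sqrt(1 - τ/(8/3)): its argument vanishes at τ = 8/3, a square-root branch point, modulus 8/3.
The radius of convergence is the smallest modulus among the singular points: 1/3.
List the singular points by increasing real part (a conjugate pair: the negative imaginary part first).


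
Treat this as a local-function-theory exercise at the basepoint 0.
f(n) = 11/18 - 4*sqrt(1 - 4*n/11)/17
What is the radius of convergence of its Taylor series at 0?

The radius of convergence is 11/4.

Branch term (-4/17)*sqrt(1 - n/(11/4)): its argument vanishes at n = 11/4, a square-root branch point, modulus 11/4.
The radius of convergence is the smallest modulus among the singular points: 11/4.


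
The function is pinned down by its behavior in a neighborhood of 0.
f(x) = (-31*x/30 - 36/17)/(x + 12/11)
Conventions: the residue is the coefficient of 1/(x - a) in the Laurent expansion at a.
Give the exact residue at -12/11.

At the order-1 pole -12/11 set g(x) = (x - (-12/11))*f(x) = -31*x/30 - 36/17.
Simple pole: residue = g(a) at a = -12/11, which is -926/935.

The residue is -926/935.


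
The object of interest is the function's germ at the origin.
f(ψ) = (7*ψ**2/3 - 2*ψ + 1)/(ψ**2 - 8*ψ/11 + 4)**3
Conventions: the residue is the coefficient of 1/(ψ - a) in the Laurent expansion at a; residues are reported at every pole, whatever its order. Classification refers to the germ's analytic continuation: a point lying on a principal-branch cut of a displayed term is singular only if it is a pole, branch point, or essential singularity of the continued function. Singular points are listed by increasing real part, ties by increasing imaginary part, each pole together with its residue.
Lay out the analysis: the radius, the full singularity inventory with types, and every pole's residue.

Radius of convergence at 0: 2.
At (4/11) - ((6/11)*sqrt(13))*i: a pole of order 3; residue ((1734293/273341952)*sqrt(13))*i.
At (4/11) + ((6/11)*sqrt(13))*i: a pole of order 3; residue -((1734293/273341952)*sqrt(13))*i.


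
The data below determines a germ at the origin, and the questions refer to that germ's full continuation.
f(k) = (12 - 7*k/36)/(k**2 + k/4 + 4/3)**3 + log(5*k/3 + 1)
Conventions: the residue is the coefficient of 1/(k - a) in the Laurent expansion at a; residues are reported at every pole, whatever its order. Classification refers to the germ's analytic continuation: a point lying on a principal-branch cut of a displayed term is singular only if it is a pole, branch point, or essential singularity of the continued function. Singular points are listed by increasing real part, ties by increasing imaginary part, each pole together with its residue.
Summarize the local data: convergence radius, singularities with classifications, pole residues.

Denominator factor (k**2 + k/4 + 4/3)^3: discriminant -253/48, complex-conjugate roots (-1/8) + ((1/24)*sqrt(759))*i and (-1/8) - ((1/24)*sqrt(759))*i; poles of order 3, moduli (2/3)*sqrt(3) and (2/3)*sqrt(3).
Branch term (1)*log(1 - k/(-3/5)): its argument vanishes at k = -3/5, a logarithmic branch point, modulus 3/5.
The radius of convergence is the smallest modulus among the singular points: 3/5.
The branch term is analytic at (-1/8) - ((1/24)*sqrt(759))*i and contributes nothing to the residue; only the rational part matters.
The factor k**2 + k/4 + 4/3 splits as (k - a)(k - a') with a = (-1/8) - ((1/24)*sqrt(759))*i, a' = (-1/8) + ((1/24)*sqrt(759))*i. At the order-3 pole a set g(k) = (k - a)^3*(rational part) = [12 - 7*k/36] / (k - a')^3.
Order-3 pole: residue = g''(a)/2; g''((-1/8) - ((1/24)*sqrt(759))*i) = ((1329792/16194277)*sqrt(759))*i, so the residue is ((664896/16194277)*sqrt(759))*i.
The branch term is analytic at (-1/8) + ((1/24)*sqrt(759))*i and contributes nothing to the residue; only the rational part matters.
The factor k**2 + k/4 + 4/3 splits as (k - a)(k - a') with a = (-1/8) + ((1/24)*sqrt(759))*i, a' = (-1/8) - ((1/24)*sqrt(759))*i. At the order-3 pole a set g(k) = (k - a)^3*(rational part) = [12 - 7*k/36] / (k - a')^3.
Order-3 pole: residue = g''(a)/2; g''((-1/8) + ((1/24)*sqrt(759))*i) = -((1329792/16194277)*sqrt(759))*i, so the residue is -((664896/16194277)*sqrt(759))*i.
List the singular points by increasing real part (a conjugate pair: the negative imaginary part first).

Radius of convergence at 0: 3/5.
At -3/5: a logarithmic branch point.
At (-1/8) - ((1/24)*sqrt(759))*i: a pole of order 3; residue ((664896/16194277)*sqrt(759))*i.
At (-1/8) + ((1/24)*sqrt(759))*i: a pole of order 3; residue -((664896/16194277)*sqrt(759))*i.


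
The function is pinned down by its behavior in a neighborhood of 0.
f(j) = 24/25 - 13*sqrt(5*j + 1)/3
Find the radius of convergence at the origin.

The radius of convergence is 1/5.

Branch term (-13/3)*sqrt(1 - j/(-1/5)): its argument vanishes at j = -1/5, a square-root branch point, modulus 1/5.
The radius of convergence is the smallest modulus among the singular points: 1/5.


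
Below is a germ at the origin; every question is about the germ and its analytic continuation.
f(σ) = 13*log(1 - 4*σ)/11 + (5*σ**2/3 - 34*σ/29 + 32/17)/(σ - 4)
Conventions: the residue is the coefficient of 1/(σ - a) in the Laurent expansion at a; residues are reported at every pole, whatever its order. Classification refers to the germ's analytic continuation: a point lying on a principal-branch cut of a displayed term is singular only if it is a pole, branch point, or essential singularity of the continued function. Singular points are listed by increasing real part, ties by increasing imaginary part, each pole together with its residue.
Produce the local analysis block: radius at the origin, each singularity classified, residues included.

Radius of convergence at 0: 1/4.
At 1/4: a logarithmic branch point.
At 4: a pole of order 1; residue 35288/1479.

Denominator factor (σ - 4): pole of order 1 at 4, modulus 4.
Branch term (13/11)*log(1 - σ/(1/4)): its argument vanishes at σ = 1/4, a logarithmic branch point, modulus 1/4.
The radius of convergence is the smallest modulus among the singular points: 1/4.
The branch term is analytic at 4 and contributes nothing to the residue; only the rational part matters.
At the order-1 pole 4 set g(σ) = (σ - (4))*(rational part) = 5*σ**2/3 - 34*σ/29 + 32/17.
Simple pole: residue = g(a) at a = 4, which is 35288/1479.
List the singular points by increasing real part (a conjugate pair: the negative imaginary part first).


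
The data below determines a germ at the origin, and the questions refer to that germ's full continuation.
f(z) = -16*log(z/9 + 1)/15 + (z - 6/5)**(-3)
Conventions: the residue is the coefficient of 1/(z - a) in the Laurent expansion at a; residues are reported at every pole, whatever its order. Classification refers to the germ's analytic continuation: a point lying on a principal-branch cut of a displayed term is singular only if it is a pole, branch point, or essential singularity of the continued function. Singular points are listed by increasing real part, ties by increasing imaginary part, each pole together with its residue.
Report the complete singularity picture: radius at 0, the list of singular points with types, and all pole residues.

Radius of convergence at 0: 6/5.
At -9: a logarithmic branch point.
At 6/5: a pole of order 3; residue 0.

Denominator factor (z - 6/5)^3: pole of order 3 at 6/5, modulus 6/5.
Branch term (-16/15)*log(1 - z/(-9)): its argument vanishes at z = -9, a logarithmic branch point, modulus 9.
The radius of convergence is the smallest modulus among the singular points: 6/5.
The branch term is analytic at 6/5 and contributes nothing to the residue; only the rational part matters.
At the order-3 pole 6/5 set g(z) = (z - (6/5))^3*(rational part) = 1.
Order-3 pole: residue = g''(a)/2; g''(6/5) = 0, so the residue is 0.
List the singular points by increasing real part (a conjugate pair: the negative imaginary part first).


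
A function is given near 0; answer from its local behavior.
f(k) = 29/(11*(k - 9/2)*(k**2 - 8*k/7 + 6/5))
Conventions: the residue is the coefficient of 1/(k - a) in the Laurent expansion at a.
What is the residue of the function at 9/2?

At the order-1 pole 9/2 set g(k) = (k - (9/2))*f(k) = 29/(11*(k**2 - 8*k/7 + 6/5)).
Simple pole: residue = g(a) at a = 9/2, which is 4060/25113.

The residue is 4060/25113.


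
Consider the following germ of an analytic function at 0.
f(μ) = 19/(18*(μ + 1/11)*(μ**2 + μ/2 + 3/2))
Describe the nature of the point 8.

The point is a regular point.

Denominator factors: μ**2 + μ/2 + 3/2 = 139/2 at μ = 8; μ + 1/11 = 89/11 at μ = 8 — none vanishes.
So the germ continues analytically to 8.


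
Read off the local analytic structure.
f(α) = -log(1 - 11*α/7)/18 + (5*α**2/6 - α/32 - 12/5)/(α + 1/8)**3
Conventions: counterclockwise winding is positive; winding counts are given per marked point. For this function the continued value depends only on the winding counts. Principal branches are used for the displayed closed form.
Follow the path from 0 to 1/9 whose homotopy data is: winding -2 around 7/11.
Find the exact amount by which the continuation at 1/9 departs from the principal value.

Continued minus principal equals (2/9)*pi*i.

The rational part is single-valued and drops out of the difference; each branch term changes only by its own monodromy.
(-1/18)*log(1 - α/(7/11)): each positive loop around 7/11 adds 2*pi*i to the log, so winding -2 contributes (-1/18)*(-2)*2*pi*i = (2/9)*pi*i.
Summing the contributions at α = 1/9 gives (2/9)*pi*i.


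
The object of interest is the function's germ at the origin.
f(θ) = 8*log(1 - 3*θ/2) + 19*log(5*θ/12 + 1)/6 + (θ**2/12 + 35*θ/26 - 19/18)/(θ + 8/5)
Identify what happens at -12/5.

The term (19/6)*log(1 - θ/(-12/5)) has argument 1 - -12/5/(-12/5) = 0 at -12/5: a logarithmic (infinitely-sheeted) branch point; the remaining terms are analytic or single-valued there.

The point is a logarithmic branch point.


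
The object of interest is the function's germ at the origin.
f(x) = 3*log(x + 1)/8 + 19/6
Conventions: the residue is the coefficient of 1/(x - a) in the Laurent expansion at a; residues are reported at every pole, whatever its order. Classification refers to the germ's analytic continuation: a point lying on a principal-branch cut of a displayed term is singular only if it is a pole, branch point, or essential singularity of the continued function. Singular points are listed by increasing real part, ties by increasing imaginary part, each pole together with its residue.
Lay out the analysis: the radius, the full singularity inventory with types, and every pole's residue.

Radius of convergence at 0: 1.
At -1: a logarithmic branch point.

Branch term (3/8)*log(1 - x/(-1)): its argument vanishes at x = -1, a logarithmic branch point, modulus 1.
The radius of convergence is the smallest modulus among the singular points: 1.


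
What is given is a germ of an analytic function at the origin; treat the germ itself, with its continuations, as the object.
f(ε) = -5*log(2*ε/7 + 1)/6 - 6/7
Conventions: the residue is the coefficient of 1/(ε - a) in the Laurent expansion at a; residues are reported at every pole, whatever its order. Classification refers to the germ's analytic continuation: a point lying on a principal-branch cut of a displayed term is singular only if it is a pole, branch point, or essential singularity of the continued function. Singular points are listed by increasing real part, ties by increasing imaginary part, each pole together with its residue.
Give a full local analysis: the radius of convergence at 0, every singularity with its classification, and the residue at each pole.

Radius of convergence at 0: 7/2.
At -7/2: a logarithmic branch point.

Branch term (-5/6)*log(1 - ε/(-7/2)): its argument vanishes at ε = -7/2, a logarithmic branch point, modulus 7/2.
The radius of convergence is the smallest modulus among the singular points: 7/2.


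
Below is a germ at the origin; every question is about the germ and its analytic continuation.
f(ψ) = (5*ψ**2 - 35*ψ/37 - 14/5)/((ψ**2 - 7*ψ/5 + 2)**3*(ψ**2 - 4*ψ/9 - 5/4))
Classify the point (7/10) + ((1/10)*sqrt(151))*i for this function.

The denominator factor ψ**2 - 7*ψ/5 + 2 vanishes at (7/10) + ((1/10)*sqrt(151))*i and appears to the power 3; the numerator there equals (-1584/185) + ((112/185)*sqrt(151))*i, nonzero, and no other factor vanishes.
Hence a pole whose order is the multiplicity, 3.

The point is a pole of order 3.


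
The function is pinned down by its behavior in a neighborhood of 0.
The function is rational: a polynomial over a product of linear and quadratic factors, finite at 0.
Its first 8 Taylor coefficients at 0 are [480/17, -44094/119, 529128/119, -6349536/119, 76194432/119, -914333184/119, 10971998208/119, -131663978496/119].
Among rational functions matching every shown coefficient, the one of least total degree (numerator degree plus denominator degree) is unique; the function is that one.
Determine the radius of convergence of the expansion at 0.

The radius of convergence is 1/12.

No rational of total degree below 2 reproduces all 8 coefficients; solving the [1/1] Pade equations on them gives f(v) = (40/17 - 37*v/14)/(v + 1/12), whose expansion matches every shown term.
Denominator factor (v + 1/12): pole of order 1 at -1/12, modulus 1/12.
The radius of convergence is the smallest modulus among the singular points: 1/12.


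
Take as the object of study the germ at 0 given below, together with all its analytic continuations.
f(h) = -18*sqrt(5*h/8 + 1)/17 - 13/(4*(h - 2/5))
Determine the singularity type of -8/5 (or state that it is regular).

The point is an algebraic (square-root) branch point.

The term (-18/17)*sqrt(1 - h/(-8/5)) has argument 1 - -8/5/(-8/5) = 0 at -8/5: a square-root (algebraic, two-sheeted) branch point; the remaining terms are analytic or single-valued there.


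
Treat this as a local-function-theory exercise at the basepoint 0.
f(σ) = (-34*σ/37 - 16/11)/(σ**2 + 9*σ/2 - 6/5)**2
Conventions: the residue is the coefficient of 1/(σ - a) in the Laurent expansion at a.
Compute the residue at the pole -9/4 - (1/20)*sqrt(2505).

The residue is (19960/102157407)*sqrt(2505).

The factor σ**2 + 9*σ/2 - 6/5 splits as (σ - a)(σ - a') with a = -9/4 - (1/20)*sqrt(2505), a' = -9/4 + (1/20)*sqrt(2505). At the order-2 pole a set g(σ) = (σ - a)^2*f(σ) = [-34*σ/37 - 16/11] / (σ - a')^2.
Order-2 pole: residue = g'(a); g'(-9/4 - (1/20)*sqrt(2505)) = (19960/102157407)*sqrt(2505), so the residue is (19960/102157407)*sqrt(2505).


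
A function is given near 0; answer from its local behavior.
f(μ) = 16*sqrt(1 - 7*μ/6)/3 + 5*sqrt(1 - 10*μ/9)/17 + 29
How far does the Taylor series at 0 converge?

Branch term (16/3)*sqrt(1 - μ/(6/7)): its argument vanishes at μ = 6/7, a square-root branch point, modulus 6/7.
Branch term (5/17)*sqrt(1 - μ/(9/10)): its argument vanishes at μ = 9/10, a square-root branch point, modulus 9/10.
The radius of convergence is the smallest modulus among the singular points: 6/7.

The radius of convergence is 6/7.
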